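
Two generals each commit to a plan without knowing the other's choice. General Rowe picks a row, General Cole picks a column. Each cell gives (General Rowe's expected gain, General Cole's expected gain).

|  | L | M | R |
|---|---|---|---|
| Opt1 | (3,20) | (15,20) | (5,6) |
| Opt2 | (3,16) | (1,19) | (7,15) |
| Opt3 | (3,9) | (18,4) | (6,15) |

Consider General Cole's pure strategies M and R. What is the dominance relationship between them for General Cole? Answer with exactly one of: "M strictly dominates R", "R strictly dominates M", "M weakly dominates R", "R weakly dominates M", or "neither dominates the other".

neither dominates the other

Compare M to R across each choice by General Rowe: Opt1: 20>6, Opt2: 19>15, Opt3: 4<15.
M does better at Opt1, Opt2 but worse at Opt3; neither strategy dominates the other.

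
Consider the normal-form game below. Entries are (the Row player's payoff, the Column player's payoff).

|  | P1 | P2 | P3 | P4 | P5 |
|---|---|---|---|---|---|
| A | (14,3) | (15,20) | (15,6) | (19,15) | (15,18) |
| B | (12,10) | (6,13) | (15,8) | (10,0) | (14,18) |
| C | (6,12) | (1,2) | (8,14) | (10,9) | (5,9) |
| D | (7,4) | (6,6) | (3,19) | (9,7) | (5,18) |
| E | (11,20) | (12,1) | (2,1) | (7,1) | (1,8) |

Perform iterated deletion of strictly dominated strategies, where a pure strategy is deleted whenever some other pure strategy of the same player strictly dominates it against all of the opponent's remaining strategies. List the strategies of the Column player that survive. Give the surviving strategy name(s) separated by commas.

The Row player's strategy C is strictly dominated by A (P1: 14>6, P2: 15>1, P3: 15>8, P4: 19>10, P5: 15>5) and is removed.
Row D is eliminated: A beats it against every remaining column (P1: 14>7, P2: 15>6, P3: 15>3, P4: 19>9, P5: 15>5).
The Row player's strategy E is strictly dominated by A (P1: 14>11, P2: 15>12, P3: 15>2, P4: 19>7, P5: 15>1) and is removed.
For the Column player, P2 strictly dominates P1 on the remaining rows (A: 20>3, B: 13>10); eliminate P1.
The Column player's strategy P3 is strictly dominated by P2 (A: 20>6, B: 13>8) and is removed.
Row B is eliminated: A beats it against every remaining column (P2: 15>6, P4: 19>10, P5: 15>14).
The Column player's strategy P4 is strictly dominated by P2 (A: 20>15) and is removed.
Column P5 is eliminated: P2 beats it against every remaining row (A: 20>18).
Among the remaining strategies, none is strictly dominated by another pure strategy of the same player, so the elimination stops.
Surviving strategies — the Row player: {A}; the Column player: {P2}.

P2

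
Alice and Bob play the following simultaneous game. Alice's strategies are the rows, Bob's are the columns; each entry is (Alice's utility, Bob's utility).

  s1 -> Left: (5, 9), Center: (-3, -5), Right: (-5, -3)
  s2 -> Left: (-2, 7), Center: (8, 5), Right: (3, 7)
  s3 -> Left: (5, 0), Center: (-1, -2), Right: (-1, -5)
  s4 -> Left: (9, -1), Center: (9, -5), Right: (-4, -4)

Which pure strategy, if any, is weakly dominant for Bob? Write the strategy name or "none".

Left vs Center: s1: 9>-5, s2: 7>5, s3: 0>-2, s4: -1>-5.
Left vs Right: s1: 9>-3, s2: 7=7, s3: 0>-5, s4: -1>-4.
Left is at least as good as every other strategy against every opponent action, so it is weakly dominant.

Left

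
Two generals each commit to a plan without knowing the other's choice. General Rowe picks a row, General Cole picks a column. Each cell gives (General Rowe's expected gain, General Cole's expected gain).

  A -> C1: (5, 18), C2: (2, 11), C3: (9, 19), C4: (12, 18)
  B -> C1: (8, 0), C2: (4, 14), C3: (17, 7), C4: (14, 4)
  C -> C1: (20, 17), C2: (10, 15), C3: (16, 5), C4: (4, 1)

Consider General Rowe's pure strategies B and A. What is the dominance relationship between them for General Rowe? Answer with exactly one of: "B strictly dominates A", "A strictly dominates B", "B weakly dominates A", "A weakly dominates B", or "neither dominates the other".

B strictly dominates A

B's payoffs vs A's, by General Cole's action — C1: 8>5, C2: 4>2, C3: 17>9, C4: 14>12.
Every comparison favours B, so B strictly dominates A.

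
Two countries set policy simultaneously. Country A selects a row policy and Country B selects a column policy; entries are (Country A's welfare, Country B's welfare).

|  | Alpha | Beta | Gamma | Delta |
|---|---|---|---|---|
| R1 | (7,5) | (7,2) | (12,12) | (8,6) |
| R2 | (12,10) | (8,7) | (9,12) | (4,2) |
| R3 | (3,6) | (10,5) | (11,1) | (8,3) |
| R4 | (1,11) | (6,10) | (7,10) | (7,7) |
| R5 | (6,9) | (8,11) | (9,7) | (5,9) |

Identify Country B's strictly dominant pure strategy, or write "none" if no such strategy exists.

Alpha fails to dominate Beta at R5 (9<11).
Beta fails to dominate Alpha at R1 (2<5).
Gamma fails to dominate Alpha at R3 (1<6).
Delta fails to dominate Alpha at R2 (2<10).
No single strategy dominates all the others.

none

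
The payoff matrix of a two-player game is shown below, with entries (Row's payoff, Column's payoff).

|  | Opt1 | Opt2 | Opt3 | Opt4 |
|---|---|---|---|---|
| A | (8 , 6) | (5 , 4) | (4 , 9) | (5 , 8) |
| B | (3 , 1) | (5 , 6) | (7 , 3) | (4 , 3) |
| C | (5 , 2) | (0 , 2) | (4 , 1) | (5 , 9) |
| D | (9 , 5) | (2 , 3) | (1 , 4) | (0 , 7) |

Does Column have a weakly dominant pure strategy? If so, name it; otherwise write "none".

none

Opt1 fails to dominate Opt2 at B (1<6).
Opt2 fails to dominate Opt1 at A (4<6).
Opt3 fails to dominate Opt1 at C (1<2).
Opt4 fails to dominate Opt2 at B (3<6).
No single strategy dominates all the others.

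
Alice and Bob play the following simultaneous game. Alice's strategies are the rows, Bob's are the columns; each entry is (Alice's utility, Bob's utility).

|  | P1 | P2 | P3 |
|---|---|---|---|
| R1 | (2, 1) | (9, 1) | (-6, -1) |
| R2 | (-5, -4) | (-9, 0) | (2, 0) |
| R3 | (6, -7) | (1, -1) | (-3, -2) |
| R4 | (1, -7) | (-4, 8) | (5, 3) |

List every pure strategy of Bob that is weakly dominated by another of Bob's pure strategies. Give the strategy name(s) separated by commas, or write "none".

P1, P3

P1: dominated, since P2 does at least as well everywhere (R1: 1=1, R2: 0>-4, R3: -1>-7, R4: 8>-7).
Nothing dominates P2: P1 at R2 (0>-4); P3 at R1 (1>-1).
P3 is weakly dominated by P2 (R1: 1>-1, R2: 0=0, R3: -1>-2, R4: 8>3).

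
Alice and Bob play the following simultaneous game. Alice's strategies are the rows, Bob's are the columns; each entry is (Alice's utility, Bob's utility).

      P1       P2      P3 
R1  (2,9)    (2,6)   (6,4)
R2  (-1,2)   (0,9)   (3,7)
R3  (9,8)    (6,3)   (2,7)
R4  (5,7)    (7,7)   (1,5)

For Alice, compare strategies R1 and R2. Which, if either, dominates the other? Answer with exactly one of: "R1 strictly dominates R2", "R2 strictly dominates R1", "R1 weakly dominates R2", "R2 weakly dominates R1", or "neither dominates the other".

R1 strictly dominates R2

Compare R1 to R2 across every action of Bob: P1: 2>-1, P2: 2>0, P3: 6>3.
Every comparison favours R1, so R1 strictly dominates R2.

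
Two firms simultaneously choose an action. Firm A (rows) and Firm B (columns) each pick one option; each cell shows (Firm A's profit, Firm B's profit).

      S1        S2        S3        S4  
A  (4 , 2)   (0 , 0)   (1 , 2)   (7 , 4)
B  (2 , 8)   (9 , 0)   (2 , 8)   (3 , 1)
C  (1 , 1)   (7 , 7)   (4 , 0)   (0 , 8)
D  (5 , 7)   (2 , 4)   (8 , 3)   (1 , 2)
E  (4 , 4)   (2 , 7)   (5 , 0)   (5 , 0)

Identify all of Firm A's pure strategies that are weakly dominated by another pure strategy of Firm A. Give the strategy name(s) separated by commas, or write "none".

none

Nothing dominates A: B at S1 (4>2); C at S1 (4>1); D at S4 (7>1); E at S4 (7>5).
B is not dominated — it holds its own against A at S2 (9>0); C at S1 (2>1); D at S2 (9>2); E at S2 (9>2).
Nothing dominates C: A at S2 (7>0); B at S3 (4>2); D at S2 (7>2); E at S2 (7>2).
D is not dominated — it holds its own against A at S1 (5>4); B at S1 (5>2); C at S1 (5>1); E at S1 (5>4).
Nothing dominates E: A at S2 (2>0); B at S1 (4>2); C at S1 (4>1); D at S4 (5>1).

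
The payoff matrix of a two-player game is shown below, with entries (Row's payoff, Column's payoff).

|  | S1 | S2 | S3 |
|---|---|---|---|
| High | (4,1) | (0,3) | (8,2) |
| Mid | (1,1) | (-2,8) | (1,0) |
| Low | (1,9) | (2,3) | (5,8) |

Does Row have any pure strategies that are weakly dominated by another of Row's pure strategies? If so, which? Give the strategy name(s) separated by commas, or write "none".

High is not dominated — it holds its own against Mid at S1 (4>1); Low at S1 (4>1).
Mid: dominated, since High does at least as well everywhere (S1: 4>1, S2: 0>-2, S3: 8>1).
Low is not dominated — it holds its own against High at S2 (2>0); Mid at S2 (2>-2).

Mid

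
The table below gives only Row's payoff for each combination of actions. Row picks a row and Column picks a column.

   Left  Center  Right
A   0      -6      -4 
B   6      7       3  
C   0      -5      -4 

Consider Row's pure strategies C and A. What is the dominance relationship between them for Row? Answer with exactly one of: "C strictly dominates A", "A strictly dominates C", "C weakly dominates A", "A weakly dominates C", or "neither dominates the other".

C weakly dominates A

Compare C to A across each choice by Column: Left: 0=0, Center: -5>-6, Right: -4=-4.
C is at least as good everywhere and strictly better somewhere (tied only at Left, Right), so C weakly but not strictly dominates A.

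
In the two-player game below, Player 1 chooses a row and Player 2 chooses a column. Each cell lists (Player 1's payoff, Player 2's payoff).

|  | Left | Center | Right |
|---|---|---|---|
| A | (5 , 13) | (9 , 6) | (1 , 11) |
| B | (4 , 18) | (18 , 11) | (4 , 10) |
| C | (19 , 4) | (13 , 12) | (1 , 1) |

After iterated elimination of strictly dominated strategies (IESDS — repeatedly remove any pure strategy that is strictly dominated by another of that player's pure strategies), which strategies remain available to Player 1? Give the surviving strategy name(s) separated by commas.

For Player 2, Left strictly dominates Right on the remaining rows (A: 13>11, B: 18>10, C: 4>1); eliminate Right.
Row A is eliminated: C beats it against every remaining column (Left: 19>5, Center: 13>9).
Among the remaining strategies, none is strictly dominated by another pure strategy of the same player, so the elimination stops.
Surviving strategies — Player 1: {B, C}; Player 2: {Left, Center}.

B, C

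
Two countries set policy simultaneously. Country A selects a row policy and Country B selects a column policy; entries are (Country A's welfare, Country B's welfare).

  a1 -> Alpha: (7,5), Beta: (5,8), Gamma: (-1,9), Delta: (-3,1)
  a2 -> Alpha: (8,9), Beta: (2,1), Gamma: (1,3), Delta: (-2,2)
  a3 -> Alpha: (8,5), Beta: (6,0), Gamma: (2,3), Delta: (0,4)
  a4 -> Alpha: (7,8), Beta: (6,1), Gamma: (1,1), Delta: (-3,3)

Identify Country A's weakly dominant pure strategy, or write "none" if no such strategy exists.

a3

a3 vs a1: Alpha: 8>7, Beta: 6>5, Gamma: 2>-1, Delta: 0>-3.
a3 vs a2: Alpha: 8=8, Beta: 6>2, Gamma: 2>1, Delta: 0>-2.
a3 vs a4: Alpha: 8>7, Beta: 6=6, Gamma: 2>1, Delta: 0>-3.
a3 is at least as good as every other strategy against every opponent action, so it is weakly dominant.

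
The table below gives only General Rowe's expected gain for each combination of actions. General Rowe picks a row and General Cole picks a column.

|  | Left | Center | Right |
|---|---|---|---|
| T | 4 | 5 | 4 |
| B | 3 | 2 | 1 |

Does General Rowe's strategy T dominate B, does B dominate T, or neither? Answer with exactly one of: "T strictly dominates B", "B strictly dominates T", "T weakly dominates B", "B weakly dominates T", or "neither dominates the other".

T strictly dominates B

Compare T to B across each choice by General Cole: Left: 4>3, Center: 5>2, Right: 4>1.
T gives a strictly higher payoff against each choice by General Cole, so T strictly dominates B.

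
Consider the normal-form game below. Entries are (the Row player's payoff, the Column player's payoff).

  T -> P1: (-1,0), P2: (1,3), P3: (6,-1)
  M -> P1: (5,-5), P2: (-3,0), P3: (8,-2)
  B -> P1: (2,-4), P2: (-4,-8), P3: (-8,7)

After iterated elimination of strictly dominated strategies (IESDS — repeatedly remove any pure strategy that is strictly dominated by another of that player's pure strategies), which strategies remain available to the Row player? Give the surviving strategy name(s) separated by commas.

For the Row player, M strictly dominates B on the remaining columns (P1: 5>2, P2: -3>-4, P3: 8>-8); eliminate B.
For the Column player, P2 strictly dominates P1 on the remaining rows (T: 3>0, M: 0>-5); eliminate P1.
The Column player's strategy P3 is strictly dominated by P2 (T: 3>-1, M: 0>-2) and is removed.
Row M is eliminated: T beats it against every remaining column (P2: 1>-3).
Among the remaining strategies, none is strictly dominated by another pure strategy of the same player, so the elimination stops.
Surviving strategies — the Row player: {T}; the Column player: {P2}.

T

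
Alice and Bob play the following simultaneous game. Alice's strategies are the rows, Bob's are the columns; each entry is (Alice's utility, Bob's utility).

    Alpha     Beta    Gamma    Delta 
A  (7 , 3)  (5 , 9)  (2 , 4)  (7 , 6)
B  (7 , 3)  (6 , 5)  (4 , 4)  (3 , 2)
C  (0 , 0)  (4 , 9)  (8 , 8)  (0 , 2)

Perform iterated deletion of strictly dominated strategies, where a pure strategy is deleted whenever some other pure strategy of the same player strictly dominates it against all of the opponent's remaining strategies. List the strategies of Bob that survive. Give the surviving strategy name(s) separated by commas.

Bob's strategy Alpha is strictly dominated by Beta (A: 9>3, B: 5>3, C: 9>0) and is removed.
For Bob, Beta strictly dominates Gamma on the remaining rows (A: 9>4, B: 5>4, C: 9>8); eliminate Gamma.
Alice's strategy C is strictly dominated by A (Beta: 5>4, Delta: 7>0) and is removed.
For Bob, Beta strictly dominates Delta on the remaining rows (A: 9>6, B: 5>2); eliminate Delta.
Row A is eliminated: B beats it against every remaining column (Beta: 6>5).
Among the remaining strategies, none is strictly dominated by another pure strategy of the same player, so the elimination stops.
Surviving strategies — Alice: {B}; Bob: {Beta}.

Beta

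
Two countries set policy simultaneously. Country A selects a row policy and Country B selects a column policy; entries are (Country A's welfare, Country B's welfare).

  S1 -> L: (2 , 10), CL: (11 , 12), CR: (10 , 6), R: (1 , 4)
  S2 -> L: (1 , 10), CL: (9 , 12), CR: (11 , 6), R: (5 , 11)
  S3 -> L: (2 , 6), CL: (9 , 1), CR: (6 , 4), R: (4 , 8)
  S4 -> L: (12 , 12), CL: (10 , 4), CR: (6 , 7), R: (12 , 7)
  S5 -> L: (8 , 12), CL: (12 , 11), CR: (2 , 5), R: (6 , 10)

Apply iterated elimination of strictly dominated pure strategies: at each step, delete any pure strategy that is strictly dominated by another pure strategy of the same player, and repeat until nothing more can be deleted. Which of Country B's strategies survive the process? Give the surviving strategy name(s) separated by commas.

L

Column CR is eliminated: L beats it against every remaining row (S1: 10>6, S2: 10>6, S3: 6>4, S4: 12>7, S5: 12>5).
Row S1 is eliminated: S5 beats it against every remaining column (L: 8>2, CL: 12>11, R: 6>1).
Row S2 is eliminated: S4 beats it against every remaining column (L: 12>1, CL: 10>9, R: 12>5).
Country A's strategy S3 is strictly dominated by S4 (L: 12>2, CL: 10>9, R: 12>4) and is removed.
For Country B, L strictly dominates CL on the remaining rows (S4: 12>4, S5: 12>11); eliminate CL.
Row S5 is eliminated: S4 beats it against every remaining column (L: 12>8, R: 12>6).
For Country B, L strictly dominates R on the remaining rows (S4: 12>7); eliminate R.
Among the remaining strategies, none is strictly dominated by another pure strategy of the same player, so the elimination stops.
Surviving strategies — Country A: {S4}; Country B: {L}.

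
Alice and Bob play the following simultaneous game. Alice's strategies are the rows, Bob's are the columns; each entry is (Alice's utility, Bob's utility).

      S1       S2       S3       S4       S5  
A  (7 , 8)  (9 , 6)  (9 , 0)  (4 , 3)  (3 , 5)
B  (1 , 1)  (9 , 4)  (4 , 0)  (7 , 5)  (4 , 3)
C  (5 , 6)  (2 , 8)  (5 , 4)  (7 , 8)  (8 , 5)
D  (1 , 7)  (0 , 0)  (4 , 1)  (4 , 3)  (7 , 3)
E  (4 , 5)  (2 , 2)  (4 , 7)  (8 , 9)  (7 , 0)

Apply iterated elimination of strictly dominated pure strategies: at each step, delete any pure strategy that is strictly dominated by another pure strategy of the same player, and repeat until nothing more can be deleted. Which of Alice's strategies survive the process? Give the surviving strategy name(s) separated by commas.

A, B, C, E

Row D is eliminated: C beats it against every remaining column (S1: 5>1, S2: 2>0, S3: 5>4, S4: 7>4, S5: 8>7).
Column S3 is eliminated: S4 beats it against every remaining row (A: 3>0, B: 5>0, C: 8>4, E: 9>7).
For Bob, S2 strictly dominates S5 on the remaining rows (A: 6>5, B: 4>3, C: 8>5, E: 2>0); eliminate S5.
Among the remaining strategies, none is strictly dominated by another pure strategy of the same player, so the elimination stops.
Surviving strategies — Alice: {A, B, C, E}; Bob: {S1, S2, S4}.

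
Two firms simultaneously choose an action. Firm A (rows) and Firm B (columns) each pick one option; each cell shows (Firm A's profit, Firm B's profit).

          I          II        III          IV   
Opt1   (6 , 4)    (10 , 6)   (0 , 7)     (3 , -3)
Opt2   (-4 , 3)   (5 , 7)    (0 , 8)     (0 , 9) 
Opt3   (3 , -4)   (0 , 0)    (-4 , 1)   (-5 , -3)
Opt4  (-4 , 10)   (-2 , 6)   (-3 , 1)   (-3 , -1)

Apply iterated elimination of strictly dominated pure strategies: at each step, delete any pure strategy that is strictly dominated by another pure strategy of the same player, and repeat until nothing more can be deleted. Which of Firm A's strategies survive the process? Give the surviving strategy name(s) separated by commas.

Firm A's strategy Opt3 is strictly dominated by Opt1 (I: 6>3, II: 10>0, III: 0>-4, IV: 3>-5) and is removed.
Row Opt4 is eliminated: Opt1 beats it against every remaining column (I: 6>-4, II: 10>-2, III: 0>-3, IV: 3>-3).
Firm B's strategy I is strictly dominated by II (Opt1: 6>4, Opt2: 7>3) and is removed.
Column II is eliminated: III beats it against every remaining row (Opt1: 7>6, Opt2: 8>7).
Among the remaining strategies, none is strictly dominated by another pure strategy of the same player, so the elimination stops.
Surviving strategies — Firm A: {Opt1, Opt2}; Firm B: {III, IV}.

Opt1, Opt2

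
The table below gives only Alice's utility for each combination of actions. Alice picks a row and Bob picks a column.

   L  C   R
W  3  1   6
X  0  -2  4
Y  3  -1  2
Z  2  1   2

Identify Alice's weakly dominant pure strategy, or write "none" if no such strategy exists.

W vs X: L: 3>0, C: 1>-2, R: 6>4.
W vs Y: L: 3=3, C: 1>-1, R: 6>2.
W vs Z: L: 3>2, C: 1=1, R: 6>2.
W is at least as good as every other strategy against every opponent action, so it is weakly dominant.

W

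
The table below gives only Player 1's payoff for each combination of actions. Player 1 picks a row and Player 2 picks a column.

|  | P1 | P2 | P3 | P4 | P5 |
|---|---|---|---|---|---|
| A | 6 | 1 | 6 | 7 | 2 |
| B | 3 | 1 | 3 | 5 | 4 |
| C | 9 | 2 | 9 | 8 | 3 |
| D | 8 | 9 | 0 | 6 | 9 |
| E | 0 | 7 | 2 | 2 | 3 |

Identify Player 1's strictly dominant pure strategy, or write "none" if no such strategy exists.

none

A fails to dominate B at P2 (1=1).
B fails to dominate A at P1 (3<6).
C fails to dominate B at P5 (3<4).
D fails to dominate A at P3 (0<6).
E fails to dominate A at P1 (0<6).
No single strategy dominates all the others.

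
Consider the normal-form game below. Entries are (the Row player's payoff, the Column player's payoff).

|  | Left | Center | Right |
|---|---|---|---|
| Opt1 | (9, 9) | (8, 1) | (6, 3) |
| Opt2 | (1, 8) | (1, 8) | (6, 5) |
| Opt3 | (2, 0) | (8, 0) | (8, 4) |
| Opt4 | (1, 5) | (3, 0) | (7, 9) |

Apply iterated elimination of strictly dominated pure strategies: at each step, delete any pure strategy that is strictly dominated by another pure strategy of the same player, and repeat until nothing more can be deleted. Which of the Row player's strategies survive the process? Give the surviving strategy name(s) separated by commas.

Opt1, Opt3

The Row player's strategy Opt2 is strictly dominated by Opt3 (Left: 2>1, Center: 8>1, Right: 8>6) and is removed.
The Row player's strategy Opt4 is strictly dominated by Opt3 (Left: 2>1, Center: 8>3, Right: 8>7) and is removed.
For the Column player, Right strictly dominates Center on the remaining rows (Opt1: 3>1, Opt3: 4>0); eliminate Center.
Among the remaining strategies, none is strictly dominated by another pure strategy of the same player, so the elimination stops.
Surviving strategies — the Row player: {Opt1, Opt3}; the Column player: {Left, Right}.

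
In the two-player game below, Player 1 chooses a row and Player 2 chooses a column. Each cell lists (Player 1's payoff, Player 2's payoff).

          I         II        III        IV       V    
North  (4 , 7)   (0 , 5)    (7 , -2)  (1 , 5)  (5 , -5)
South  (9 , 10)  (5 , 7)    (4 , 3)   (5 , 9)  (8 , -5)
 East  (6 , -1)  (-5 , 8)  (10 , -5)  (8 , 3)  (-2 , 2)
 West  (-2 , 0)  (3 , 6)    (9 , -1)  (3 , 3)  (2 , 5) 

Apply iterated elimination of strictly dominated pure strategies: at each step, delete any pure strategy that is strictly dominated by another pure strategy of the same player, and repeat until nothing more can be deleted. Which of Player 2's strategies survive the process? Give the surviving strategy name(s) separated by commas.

For Player 2, I strictly dominates III on the remaining rows (North: 7>-2, South: 10>3, East: -1>-5, West: 0>-1); eliminate III.
Player 1's strategy North is strictly dominated by South (I: 9>4, II: 5>0, IV: 5>1, V: 8>5) and is removed.
Row West is eliminated: South beats it against every remaining column (I: 9>-2, II: 5>3, IV: 5>3, V: 8>2).
For Player 2, II strictly dominates V on the remaining rows (South: 7>-5, East: 8>2); eliminate V.
Among the remaining strategies, none is strictly dominated by another pure strategy of the same player, so the elimination stops.
Surviving strategies — Player 1: {South, East}; Player 2: {I, II, IV}.

I, II, IV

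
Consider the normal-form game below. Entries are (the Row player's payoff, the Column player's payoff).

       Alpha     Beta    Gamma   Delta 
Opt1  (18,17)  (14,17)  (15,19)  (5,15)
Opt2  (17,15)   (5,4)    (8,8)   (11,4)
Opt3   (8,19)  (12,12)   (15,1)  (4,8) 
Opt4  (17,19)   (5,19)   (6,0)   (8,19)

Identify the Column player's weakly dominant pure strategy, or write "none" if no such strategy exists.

none

Alpha fails to dominate Gamma at Opt1 (17<19).
Beta fails to dominate Alpha at Opt2 (4<15).
Gamma fails to dominate Alpha at Opt2 (8<15).
Delta fails to dominate Alpha at Opt1 (15<17).
No single strategy dominates all the others.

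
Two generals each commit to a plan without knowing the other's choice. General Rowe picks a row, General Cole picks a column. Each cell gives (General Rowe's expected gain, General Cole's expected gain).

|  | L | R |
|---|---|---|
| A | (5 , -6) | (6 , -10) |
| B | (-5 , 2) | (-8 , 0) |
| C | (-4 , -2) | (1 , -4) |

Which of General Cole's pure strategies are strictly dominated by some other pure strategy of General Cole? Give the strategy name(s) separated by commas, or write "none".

R

L: no other strategy beats it everywhere (R at A (-6>-10)).
R is strictly dominated by L (A: -6>-10, B: 2>0, C: -2>-4).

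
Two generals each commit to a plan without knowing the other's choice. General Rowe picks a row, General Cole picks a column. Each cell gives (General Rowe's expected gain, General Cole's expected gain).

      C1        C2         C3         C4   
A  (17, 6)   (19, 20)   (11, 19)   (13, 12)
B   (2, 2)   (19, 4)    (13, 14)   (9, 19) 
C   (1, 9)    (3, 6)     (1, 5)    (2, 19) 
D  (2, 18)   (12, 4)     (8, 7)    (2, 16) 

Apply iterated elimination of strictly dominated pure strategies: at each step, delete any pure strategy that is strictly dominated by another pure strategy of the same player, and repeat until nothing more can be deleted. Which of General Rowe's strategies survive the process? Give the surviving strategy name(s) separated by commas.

A, B

For General Rowe, A strictly dominates C on the remaining columns (C1: 17>1, C2: 19>3, C3: 11>1, C4: 13>2); eliminate C.
Row D is eliminated: A beats it against every remaining column (C1: 17>2, C2: 19>12, C3: 11>8, C4: 13>2).
For General Cole, C2 strictly dominates C1 on the remaining rows (A: 20>6, B: 4>2); eliminate C1.
Among the remaining strategies, none is strictly dominated by another pure strategy of the same player, so the elimination stops.
Surviving strategies — General Rowe: {A, B}; General Cole: {C2, C3, C4}.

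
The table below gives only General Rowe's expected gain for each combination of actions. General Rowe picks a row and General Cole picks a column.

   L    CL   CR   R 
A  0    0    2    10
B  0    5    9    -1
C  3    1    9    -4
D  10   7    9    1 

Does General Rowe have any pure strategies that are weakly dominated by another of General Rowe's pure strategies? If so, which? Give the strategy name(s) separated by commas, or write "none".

A is not dominated — it holds its own against B at R (10>-1); C at R (10>-4); D at R (10>1).
B is weakly dominated by D (L: 10>0, CL: 7>5, CR: 9=9, R: 1>-1).
C: dominated, since D does at least as well everywhere (L: 10>3, CL: 7>1, CR: 9=9, R: 1>-4).
D: no other strategy beats it everywhere (A at L (10>0); B at L (10>0); C at L (10>3)).

B, C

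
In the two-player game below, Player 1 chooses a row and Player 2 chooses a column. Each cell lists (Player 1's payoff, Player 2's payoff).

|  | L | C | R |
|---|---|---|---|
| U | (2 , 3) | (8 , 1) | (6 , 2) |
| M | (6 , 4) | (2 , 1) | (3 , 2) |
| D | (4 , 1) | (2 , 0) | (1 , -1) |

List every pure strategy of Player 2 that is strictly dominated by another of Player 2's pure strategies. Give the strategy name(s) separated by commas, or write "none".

L is not dominated — it holds its own against C at U (3>1); R at U (3>2).
L strictly dominates C — U: 3>1, M: 4>1, D: 1>0.
L strictly dominates R — U: 3>2, M: 4>2, D: 1>-1.

C, R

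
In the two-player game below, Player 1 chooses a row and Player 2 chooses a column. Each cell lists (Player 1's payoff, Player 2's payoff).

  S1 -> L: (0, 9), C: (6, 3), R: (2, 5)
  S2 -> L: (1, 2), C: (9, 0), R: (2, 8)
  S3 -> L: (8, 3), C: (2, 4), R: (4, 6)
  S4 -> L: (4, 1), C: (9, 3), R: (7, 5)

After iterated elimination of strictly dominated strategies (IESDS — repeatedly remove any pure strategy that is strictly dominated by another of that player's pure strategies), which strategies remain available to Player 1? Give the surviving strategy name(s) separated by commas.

Row S1 is eliminated: S4 beats it against every remaining column (L: 4>0, C: 9>6, R: 7>2).
Player 2's strategy L is strictly dominated by R (S2: 8>2, S3: 6>3, S4: 5>1) and is removed.
For Player 1, S4 strictly dominates S3 on the remaining columns (C: 9>2, R: 7>4); eliminate S3.
For Player 2, R strictly dominates C on the remaining rows (S2: 8>0, S4: 5>3); eliminate C.
For Player 1, S4 strictly dominates S2 on the remaining columns (R: 7>2); eliminate S2.
Among the remaining strategies, none is strictly dominated by another pure strategy of the same player, so the elimination stops.
Surviving strategies — Player 1: {S4}; Player 2: {R}.

S4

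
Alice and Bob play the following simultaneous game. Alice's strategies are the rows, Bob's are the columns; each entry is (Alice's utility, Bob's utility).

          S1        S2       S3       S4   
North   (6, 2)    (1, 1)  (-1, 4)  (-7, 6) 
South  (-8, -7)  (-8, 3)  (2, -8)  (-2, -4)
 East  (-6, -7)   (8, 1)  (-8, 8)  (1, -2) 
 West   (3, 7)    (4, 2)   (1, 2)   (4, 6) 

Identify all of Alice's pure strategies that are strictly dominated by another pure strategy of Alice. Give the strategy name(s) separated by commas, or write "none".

North: no other strategy beats it everywhere (South at S1 (6>-8); East at S1 (6>-6); West at S1 (6>3)).
South is not dominated — it holds its own against North at S3 (2>-1); East at S3 (2>-8); West at S3 (2>1).
East is not dominated — it holds its own against North at S2 (8>1); South at S1 (-6>-8); West at S2 (8>4).
Nothing dominates West: North at S2 (4>1); South at S1 (3>-8); East at S1 (3>-6).

none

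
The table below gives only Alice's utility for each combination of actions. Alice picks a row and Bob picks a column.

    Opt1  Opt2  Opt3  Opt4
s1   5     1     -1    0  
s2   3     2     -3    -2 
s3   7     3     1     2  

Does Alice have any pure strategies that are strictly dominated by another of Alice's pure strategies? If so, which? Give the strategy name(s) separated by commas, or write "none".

s1, s2

s1: dominated, since s3 does at least as well everywhere (Opt1: 7>5, Opt2: 3>1, Opt3: 1>-1, Opt4: 2>0).
s2 is strictly dominated by s3 (Opt1: 7>3, Opt2: 3>2, Opt3: 1>-3, Opt4: 2>-2).
s3 is not dominated — it holds its own against s1 at Opt1 (7>5); s2 at Opt1 (7>3).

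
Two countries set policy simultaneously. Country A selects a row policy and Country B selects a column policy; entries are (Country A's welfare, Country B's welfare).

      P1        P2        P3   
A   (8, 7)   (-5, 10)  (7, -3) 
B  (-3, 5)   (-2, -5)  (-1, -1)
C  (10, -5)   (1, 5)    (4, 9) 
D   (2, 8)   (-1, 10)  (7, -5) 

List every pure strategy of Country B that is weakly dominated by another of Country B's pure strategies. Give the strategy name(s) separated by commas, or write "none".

P1: no other strategy beats it everywhere (P2 at B (5>-5); P3 at A (7>-3)).
P2 is not dominated — it holds its own against P1 at A (10>7); P3 at A (10>-3).
P3: no other strategy beats it everywhere (P1 at C (9>-5); P2 at B (-1>-5)).

none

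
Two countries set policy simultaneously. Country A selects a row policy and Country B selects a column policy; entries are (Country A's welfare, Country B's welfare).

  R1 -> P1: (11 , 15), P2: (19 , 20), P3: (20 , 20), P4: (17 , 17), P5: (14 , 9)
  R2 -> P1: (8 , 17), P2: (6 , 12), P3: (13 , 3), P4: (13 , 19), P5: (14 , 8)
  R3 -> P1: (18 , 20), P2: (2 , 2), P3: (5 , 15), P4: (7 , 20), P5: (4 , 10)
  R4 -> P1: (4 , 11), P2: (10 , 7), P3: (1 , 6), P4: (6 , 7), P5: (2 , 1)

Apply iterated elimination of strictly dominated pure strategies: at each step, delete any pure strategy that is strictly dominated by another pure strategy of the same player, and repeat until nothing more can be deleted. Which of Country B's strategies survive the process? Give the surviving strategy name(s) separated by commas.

For Country A, R1 strictly dominates R4 on the remaining columns (P1: 11>4, P2: 19>10, P3: 20>1, P4: 17>6, P5: 14>2); eliminate R4.
Country B's strategy P5 is strictly dominated by P1 (R1: 15>9, R2: 17>8, R3: 20>10) and is removed.
Country A's strategy R2 is strictly dominated by R1 (P1: 11>8, P2: 19>6, P3: 20>13, P4: 17>13) and is removed.
Among the remaining strategies, none is strictly dominated by another pure strategy of the same player, so the elimination stops.
Surviving strategies — Country A: {R1, R3}; Country B: {P1, P2, P3, P4}.

P1, P2, P3, P4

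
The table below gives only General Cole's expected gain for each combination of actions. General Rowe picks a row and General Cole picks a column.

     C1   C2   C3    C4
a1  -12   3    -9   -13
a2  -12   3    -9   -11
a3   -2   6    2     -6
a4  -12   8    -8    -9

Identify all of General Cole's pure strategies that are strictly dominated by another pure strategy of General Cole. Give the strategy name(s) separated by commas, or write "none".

C1: dominated, since C2 does at least as well everywhere (a1: 3>-12, a2: 3>-12, a3: 6>-2, a4: 8>-12).
C2: no other strategy beats it everywhere (C1 at a1 (3>-12); C3 at a1 (3>-9); C4 at a1 (3>-13)).
C3: dominated, since C2 does at least as well everywhere (a1: 3>-9, a2: 3>-9, a3: 6>2, a4: 8>-8).
C4: dominated, since C2 does at least as well everywhere (a1: 3>-13, a2: 3>-11, a3: 6>-6, a4: 8>-9).

C1, C3, C4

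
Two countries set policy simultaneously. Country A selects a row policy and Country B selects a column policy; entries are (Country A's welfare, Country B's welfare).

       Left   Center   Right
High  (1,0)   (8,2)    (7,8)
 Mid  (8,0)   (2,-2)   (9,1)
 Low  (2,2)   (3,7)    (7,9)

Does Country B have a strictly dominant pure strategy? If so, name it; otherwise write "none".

Right vs Left: High: 8>0, Mid: 1>0, Low: 9>2.
Right vs Center: High: 8>2, Mid: 1>-2, Low: 9>7.
Right strictly beats every other strategy against every opponent action, so it is strictly dominant.

Right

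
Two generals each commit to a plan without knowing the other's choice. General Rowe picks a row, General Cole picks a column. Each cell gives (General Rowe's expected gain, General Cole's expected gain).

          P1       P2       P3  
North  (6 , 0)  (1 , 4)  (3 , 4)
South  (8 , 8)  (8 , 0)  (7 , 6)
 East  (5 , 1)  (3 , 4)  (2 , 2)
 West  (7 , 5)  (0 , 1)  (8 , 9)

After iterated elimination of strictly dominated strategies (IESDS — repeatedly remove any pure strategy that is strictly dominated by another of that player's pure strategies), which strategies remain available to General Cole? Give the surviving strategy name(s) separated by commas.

P1, P3

General Rowe's strategy North is strictly dominated by South (P1: 8>6, P2: 8>1, P3: 7>3) and is removed.
General Rowe's strategy East is strictly dominated by South (P1: 8>5, P2: 8>3, P3: 7>2) and is removed.
General Cole's strategy P2 is strictly dominated by P1 (South: 8>0, West: 5>1) and is removed.
Among the remaining strategies, none is strictly dominated by another pure strategy of the same player, so the elimination stops.
Surviving strategies — General Rowe: {South, West}; General Cole: {P1, P3}.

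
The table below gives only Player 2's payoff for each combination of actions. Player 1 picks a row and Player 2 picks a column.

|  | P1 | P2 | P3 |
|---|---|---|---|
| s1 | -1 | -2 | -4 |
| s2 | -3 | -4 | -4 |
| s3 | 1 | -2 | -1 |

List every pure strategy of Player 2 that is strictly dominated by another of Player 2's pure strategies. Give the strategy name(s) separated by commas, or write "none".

P2, P3

Nothing dominates P1: P2 at s1 (-1>-2); P3 at s1 (-1>-4).
P1 strictly dominates P2 — s1: -1>-2, s2: -3>-4, s3: 1>-2.
P1 strictly dominates P3 — s1: -1>-4, s2: -3>-4, s3: 1>-1.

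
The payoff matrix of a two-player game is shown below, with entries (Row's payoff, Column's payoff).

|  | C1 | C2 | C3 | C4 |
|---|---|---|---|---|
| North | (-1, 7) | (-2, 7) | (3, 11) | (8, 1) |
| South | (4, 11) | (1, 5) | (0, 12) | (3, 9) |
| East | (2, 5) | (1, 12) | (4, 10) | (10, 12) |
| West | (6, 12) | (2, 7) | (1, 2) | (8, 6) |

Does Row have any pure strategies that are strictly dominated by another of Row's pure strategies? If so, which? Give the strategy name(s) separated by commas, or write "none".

North, South

North: dominated, since East does at least as well everywhere (C1: 2>-1, C2: 1>-2, C3: 4>3, C4: 10>8).
South: dominated, since West does at least as well everywhere (C1: 6>4, C2: 2>1, C3: 1>0, C4: 8>3).
East is not dominated — it holds its own against North at C1 (2>-1); South at C2 (1=1); West at C3 (4>1).
West is not dominated — it holds its own against North at C1 (6>-1); South at C1 (6>4); East at C1 (6>2).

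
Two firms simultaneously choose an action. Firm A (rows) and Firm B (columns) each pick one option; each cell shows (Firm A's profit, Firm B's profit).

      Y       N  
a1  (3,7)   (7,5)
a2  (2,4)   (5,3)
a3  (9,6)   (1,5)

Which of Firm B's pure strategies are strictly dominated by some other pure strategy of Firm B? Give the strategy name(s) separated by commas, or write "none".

Y: no other strategy beats it everywhere (N at a1 (7>5)).
N: dominated, since Y does at least as well everywhere (a1: 7>5, a2: 4>3, a3: 6>5).

N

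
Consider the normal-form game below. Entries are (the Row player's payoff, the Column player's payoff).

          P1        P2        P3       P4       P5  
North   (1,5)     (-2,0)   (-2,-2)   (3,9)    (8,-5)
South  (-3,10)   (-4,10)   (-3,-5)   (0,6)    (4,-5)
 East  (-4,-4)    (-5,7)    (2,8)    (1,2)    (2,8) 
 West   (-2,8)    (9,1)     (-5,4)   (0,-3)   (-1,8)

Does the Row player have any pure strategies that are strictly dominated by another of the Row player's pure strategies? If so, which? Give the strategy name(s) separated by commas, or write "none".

North: no other strategy beats it everywhere (South at P1 (1>-3); East at P1 (1>-4); West at P1 (1>-2)).
South: dominated, since North does at least as well everywhere (P1: 1>-3, P2: -2>-4, P3: -2>-3, P4: 3>0, P5: 8>4).
East is not dominated — it holds its own against North at P3 (2>-2); South at P3 (2>-3); West at P3 (2>-5).
West is not dominated — it holds its own against North at P2 (9>-2); South at P1 (-2>-3); East at P1 (-2>-4).

South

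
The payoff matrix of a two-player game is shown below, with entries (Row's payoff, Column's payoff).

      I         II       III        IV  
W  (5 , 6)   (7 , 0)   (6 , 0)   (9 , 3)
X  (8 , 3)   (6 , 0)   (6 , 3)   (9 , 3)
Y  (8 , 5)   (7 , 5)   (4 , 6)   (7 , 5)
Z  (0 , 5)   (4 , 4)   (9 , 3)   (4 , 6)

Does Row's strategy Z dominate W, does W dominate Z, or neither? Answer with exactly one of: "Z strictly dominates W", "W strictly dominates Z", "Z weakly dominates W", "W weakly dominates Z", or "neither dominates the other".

neither dominates the other

Z's payoffs vs W's, by Column's action — I: 0<5, II: 4<7, III: 9>6, IV: 4<9.
Z does better at III but worse at I, II, IV; neither strategy dominates the other.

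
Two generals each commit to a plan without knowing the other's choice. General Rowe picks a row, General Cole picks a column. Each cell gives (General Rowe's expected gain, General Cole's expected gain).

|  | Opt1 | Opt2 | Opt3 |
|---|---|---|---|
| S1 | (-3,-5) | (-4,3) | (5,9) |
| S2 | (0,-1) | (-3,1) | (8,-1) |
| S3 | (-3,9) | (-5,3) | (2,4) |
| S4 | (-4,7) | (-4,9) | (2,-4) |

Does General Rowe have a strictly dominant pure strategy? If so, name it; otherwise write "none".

S2 vs S1: Opt1: 0>-3, Opt2: -3>-4, Opt3: 8>5.
S2 vs S3: Opt1: 0>-3, Opt2: -3>-5, Opt3: 8>2.
S2 vs S4: Opt1: 0>-4, Opt2: -3>-4, Opt3: 8>2.
S2 strictly beats every other strategy against every opponent action, so it is strictly dominant.

S2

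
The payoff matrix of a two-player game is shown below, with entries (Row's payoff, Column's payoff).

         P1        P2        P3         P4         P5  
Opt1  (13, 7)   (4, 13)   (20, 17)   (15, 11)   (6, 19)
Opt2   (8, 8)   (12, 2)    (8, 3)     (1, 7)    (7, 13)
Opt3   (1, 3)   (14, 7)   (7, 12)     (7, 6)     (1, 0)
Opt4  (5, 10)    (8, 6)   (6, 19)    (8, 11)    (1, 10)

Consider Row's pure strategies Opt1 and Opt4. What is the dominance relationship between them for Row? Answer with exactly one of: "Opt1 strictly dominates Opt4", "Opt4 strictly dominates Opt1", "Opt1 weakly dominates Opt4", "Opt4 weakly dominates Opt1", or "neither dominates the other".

neither dominates the other

Opt1's payoffs vs Opt4's, by Column's action — P1: 13>5, P2: 4<8, P3: 20>6, P4: 15>8, P5: 6>1.
Opt1 does better at P1, P3, P4, P5 but worse at P2; neither strategy dominates the other.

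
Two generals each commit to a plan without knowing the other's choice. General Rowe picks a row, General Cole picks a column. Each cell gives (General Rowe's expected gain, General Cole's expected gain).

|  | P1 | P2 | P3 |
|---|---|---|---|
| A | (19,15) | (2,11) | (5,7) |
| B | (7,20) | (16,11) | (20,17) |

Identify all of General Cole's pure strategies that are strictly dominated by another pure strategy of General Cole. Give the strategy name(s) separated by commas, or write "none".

P1: no other strategy beats it everywhere (P2 at A (15>11); P3 at A (15>7)).
P2 is strictly dominated by P1 (A: 15>11, B: 20>11).
P1 strictly dominates P3 — A: 15>7, B: 20>17.

P2, P3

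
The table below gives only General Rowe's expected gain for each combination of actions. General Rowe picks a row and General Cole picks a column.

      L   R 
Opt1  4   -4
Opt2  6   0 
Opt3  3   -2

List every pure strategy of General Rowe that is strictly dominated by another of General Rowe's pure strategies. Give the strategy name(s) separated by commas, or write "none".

Opt2 strictly dominates Opt1 — L: 6>4, R: 0>-4.
Opt2: no other strategy beats it everywhere (Opt1 at L (6>4); Opt3 at L (6>3)).
Opt3: dominated, since Opt2 does at least as well everywhere (L: 6>3, R: 0>-2).

Opt1, Opt3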